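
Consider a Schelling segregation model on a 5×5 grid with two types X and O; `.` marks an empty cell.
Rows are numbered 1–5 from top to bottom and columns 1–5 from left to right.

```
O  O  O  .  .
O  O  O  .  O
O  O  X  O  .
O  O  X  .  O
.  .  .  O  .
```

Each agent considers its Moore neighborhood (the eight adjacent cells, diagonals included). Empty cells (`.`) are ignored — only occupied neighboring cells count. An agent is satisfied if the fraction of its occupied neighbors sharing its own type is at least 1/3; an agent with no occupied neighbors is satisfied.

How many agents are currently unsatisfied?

Row 1: (1,1)O 3/3 ok · (1,2)O 5/5 ok · (1,3)O 3/3 ok
Row 2: (2,1)O 5/5 ok · (2,2)O 7/8 ok · (2,3)O 5/6 ok · (2,5)O 1/1 ok
Row 3: (3,1)O 5/5 ok · (3,2)O 6/8 ok · (3,3)X 1/6 unhappy · (3,4)O 3/5 ok
Row 4: (4,1)O 3/3 ok · (4,2)O 3/5 ok · (4,3)X 1/5 unhappy · (4,5)O 2/2 ok
Row 5: (5,4)O 1/2 ok
Unsatisfied: (3,3), (4,3) — 2 in total.

2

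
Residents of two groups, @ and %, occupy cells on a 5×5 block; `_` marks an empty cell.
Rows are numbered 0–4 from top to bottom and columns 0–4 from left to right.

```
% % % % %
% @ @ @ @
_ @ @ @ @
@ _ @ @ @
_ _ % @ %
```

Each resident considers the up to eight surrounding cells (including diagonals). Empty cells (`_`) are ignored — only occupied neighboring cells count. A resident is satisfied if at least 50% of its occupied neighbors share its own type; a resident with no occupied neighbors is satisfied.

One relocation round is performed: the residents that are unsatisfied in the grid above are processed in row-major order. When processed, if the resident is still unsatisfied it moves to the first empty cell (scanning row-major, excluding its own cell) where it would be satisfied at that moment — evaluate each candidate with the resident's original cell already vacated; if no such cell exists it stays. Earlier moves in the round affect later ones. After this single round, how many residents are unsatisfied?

3

Initially unsatisfied (in order): (0,2), (0,3), (0,4), (1,1), (4,2), (4,4).
  (0,2): no empty cell satisfies it; stays.
  (0,3): no empty cell satisfies it; stays.
  (0,4): no empty cell satisfies it; stays.
  (1,1) → (2,0).
  (4,2) → (1,1).
  (4,4): no empty cell satisfies it; stays.
Resulting grid:
% % % % %
% % @ @ @
@ @ @ @ @
@ _ @ @ @
_ _ _ @ %
Unsatisfied now: (0,3), (0,4), (4,4).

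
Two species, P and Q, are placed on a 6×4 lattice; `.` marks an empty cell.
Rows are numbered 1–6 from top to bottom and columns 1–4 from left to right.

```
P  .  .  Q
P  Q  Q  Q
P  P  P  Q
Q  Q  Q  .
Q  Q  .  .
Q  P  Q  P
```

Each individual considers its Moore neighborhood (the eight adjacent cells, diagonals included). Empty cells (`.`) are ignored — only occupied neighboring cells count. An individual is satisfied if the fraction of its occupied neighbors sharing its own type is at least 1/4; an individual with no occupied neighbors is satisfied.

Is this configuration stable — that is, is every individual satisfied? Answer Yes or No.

Row 1: (1,1)P 1/2 satisfied · (1,4)Q 2/2 satisfied
Row 2: (2,1)P 3/4 satisfied · (2,2)Q 1/6 not · (2,3)Q 4/6 satisfied · (2,4)Q 3/4 satisfied
Row 3: (3,1)P 2/5 satisfied · (3,2)P 3/8 satisfied · (3,3)P 1/7 not · (3,4)Q 3/4 satisfied
Row 4: (4,1)Q 3/5 satisfied · (4,2)Q 4/7 satisfied · (4,3)Q 3/5 satisfied
Row 5: (5,1)Q 4/5 satisfied · (5,2)Q 6/7 satisfied
Row 6: (6,1)Q 2/3 satisfied · (6,2)P 0/4 not · (6,3)Q 1/3 satisfied · (6,4)P 0/1 not
For instance (2,2) has only 1/6 same-type neighbors, below 1/4.

No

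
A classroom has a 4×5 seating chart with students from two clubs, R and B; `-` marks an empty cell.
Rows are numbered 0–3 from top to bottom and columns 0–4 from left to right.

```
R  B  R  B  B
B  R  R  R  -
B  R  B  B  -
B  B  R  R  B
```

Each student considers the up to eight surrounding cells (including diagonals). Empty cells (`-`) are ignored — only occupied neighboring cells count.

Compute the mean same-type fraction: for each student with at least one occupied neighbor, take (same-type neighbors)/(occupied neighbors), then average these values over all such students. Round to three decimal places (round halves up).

0.422

Row 0: (0,0)R 1/3 · (0,1)B 1/5 · (0,2)R 3/5 · (0,3)B 1/4 · (0,4)B 1/2
Row 1: (1,0)B 2/5 · (1,1)R 4/8 · (1,2)R 4/8 · (1,3)R 2/6
Row 2: (2,0)B 3/5 · (2,1)R 3/8 · (2,2)B 2/8 · (2,3)B 2/6
Row 3: (3,0)B 2/3 · (3,1)B 3/5 · (3,2)R 2/5 · (3,3)R 1/4 · (3,4)B 1/2
Sum over 18 students: 1/3 + 1/5 + 3/5 + 1/4 + 1/2 + 2/5 + 4/8 + 4/8 + 2/6 + 3/5 + 3/8 + 2/8 + 2/6 + 2/3 + 3/5 + 2/5 + 1/4 + 1/2 = 911/120; mean = 911/120 ÷ 18 = 911/2160 = 0.421759… → 0.422.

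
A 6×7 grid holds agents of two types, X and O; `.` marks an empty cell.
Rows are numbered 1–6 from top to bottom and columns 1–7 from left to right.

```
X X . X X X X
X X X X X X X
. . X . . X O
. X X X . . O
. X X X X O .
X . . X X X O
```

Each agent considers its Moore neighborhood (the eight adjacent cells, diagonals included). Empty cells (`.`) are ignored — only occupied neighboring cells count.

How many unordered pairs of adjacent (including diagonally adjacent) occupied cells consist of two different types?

8

Scan each occupied cell's neighbors to the right and below (and the two forward diagonals) so each pair is counted once.
From row 1: 0 unlike of 20 pairs (running 0/20).
From row 2: 2 unlike of 14 pairs (running 2/34).
From row 3: 2 unlike of 6 pairs (running 4/40).
From row 4: 0 unlike of 11 pairs (running 4/51).
From row 5: 3 unlike of 14 pairs (running 7/65).
From row 6: 1 unlike of 3 pairs (running 8/68).
Total adjacent occupied pairs: 68; unlike-type pairs: 8.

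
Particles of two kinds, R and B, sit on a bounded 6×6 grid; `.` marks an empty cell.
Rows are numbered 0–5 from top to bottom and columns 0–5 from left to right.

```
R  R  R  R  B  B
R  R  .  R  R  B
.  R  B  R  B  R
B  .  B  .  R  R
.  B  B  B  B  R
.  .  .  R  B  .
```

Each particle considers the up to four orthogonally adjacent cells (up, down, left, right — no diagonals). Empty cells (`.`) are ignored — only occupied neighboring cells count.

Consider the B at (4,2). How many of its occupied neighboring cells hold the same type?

3

Occupied neighbors of (4,2): (3,2)=B, (4,1)=B, (4,3)=B.
Same type (B): 3 of 3.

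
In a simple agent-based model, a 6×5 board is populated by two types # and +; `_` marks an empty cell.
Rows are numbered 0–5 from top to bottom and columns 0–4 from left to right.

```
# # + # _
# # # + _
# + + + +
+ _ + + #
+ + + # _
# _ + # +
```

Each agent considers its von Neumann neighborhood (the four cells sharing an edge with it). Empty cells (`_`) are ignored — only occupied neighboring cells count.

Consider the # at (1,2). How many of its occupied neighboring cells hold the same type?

Occupied neighbors of (1,2): (0,2)=+, (2,2)=+, (1,1)=#, (1,3)=+.
Same type (#): 1 of 4.

1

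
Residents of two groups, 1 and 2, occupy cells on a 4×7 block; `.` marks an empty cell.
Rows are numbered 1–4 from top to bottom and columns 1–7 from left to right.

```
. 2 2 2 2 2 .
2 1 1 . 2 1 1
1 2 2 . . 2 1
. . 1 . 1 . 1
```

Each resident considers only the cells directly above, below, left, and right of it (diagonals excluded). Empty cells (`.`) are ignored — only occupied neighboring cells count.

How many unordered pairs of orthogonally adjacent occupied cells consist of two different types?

Scan each occupied cell's neighbors to the right and below so each pair is counted once.
Row 1: 2(1,2)–2(1,3)= 2(1,2)–1(2,2)≠ 2(1,3)–2(1,4)= 2(1,3)–1(2,3)≠ 2(1,4)–2(1,5)= 2(1,5)–2(1,6)= 2(1,5)–2(2,5)= 2(1,6)–1(2,6)≠  → 3/8 unlike.
Row 2: 2(2,1)–1(2,2)≠ 2(2,1)–1(3,1)≠ 1(2,2)–1(2,3)= 1(2,2)–2(3,2)≠ 1(2,3)–2(3,3)≠ 2(2,5)–1(2,6)≠ 1(2,6)–1(2,7)= 1(2,6)–2(3,6)≠ 1(2,7)–1(3,7)=  → 6/9 unlike.
Row 3: 1(3,1)–2(3,2)≠ 2(3,2)–2(3,3)= 2(3,3)–1(4,3)≠ 2(3,6)–1(3,7)≠ 1(3,7)–1(4,7)=  → 3/5 unlike.
Total adjacent occupied pairs: 22; unlike-type pairs: 12.

12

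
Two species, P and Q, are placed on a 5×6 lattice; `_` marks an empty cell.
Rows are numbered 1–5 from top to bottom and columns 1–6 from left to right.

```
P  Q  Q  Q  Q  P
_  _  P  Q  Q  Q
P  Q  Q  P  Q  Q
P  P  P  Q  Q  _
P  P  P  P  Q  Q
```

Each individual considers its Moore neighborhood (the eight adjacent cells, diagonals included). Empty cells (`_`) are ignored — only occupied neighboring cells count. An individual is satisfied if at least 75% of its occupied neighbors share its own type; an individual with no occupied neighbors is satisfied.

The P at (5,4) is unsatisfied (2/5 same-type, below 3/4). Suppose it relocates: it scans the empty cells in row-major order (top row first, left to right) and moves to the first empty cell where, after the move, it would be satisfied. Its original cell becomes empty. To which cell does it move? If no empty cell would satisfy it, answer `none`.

none

Vacating (5,4). Empty cells in order:
  (2,1): 2/4 same-type → still unsatisfied.
  (2,2): 3/7 same-type → still unsatisfied.
  (4,6): 0/5 same-type → still unsatisfied.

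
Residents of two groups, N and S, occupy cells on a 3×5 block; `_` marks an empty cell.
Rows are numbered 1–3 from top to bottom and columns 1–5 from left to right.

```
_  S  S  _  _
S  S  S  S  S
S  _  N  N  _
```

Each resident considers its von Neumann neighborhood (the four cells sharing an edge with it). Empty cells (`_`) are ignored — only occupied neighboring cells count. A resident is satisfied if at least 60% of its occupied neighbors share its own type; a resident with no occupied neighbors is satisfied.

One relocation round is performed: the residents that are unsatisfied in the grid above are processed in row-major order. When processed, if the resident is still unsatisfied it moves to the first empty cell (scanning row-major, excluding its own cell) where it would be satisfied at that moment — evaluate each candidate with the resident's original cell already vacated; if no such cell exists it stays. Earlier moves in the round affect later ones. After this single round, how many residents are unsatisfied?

2

Initially unsatisfied (in order): (3,3), (3,4).
  (3,3): no empty cell satisfies it; stays.
  (3,4): no empty cell satisfies it; stays.
Resulting grid:
_ S S _ _
S S S S S
S _ N N _
Unsatisfied now: (3,3), (3,4).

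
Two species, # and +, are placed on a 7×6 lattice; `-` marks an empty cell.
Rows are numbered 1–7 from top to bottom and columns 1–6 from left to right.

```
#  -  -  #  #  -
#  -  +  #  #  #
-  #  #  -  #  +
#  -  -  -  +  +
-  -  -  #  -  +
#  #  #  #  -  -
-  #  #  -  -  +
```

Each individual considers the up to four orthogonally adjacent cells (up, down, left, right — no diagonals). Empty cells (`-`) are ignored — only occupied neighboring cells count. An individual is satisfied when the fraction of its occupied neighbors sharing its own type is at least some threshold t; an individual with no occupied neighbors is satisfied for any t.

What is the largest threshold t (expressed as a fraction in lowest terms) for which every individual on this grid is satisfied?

0/1

Row 1: (1,1)# 1/1 · (1,4)# 2/2 · (1,5)# 2/2
Row 2: (2,1)# 1/1 · (2,3)+ 0/2 · (2,4)# 2/3 · (2,5)# 4/4 · (2,6)# 1/2
Row 3: (3,2)# 1/1 · (3,3)# 1/2 · (3,5)# 1/3 · (3,6)+ 1/3
Row 4: (4,1)# — no occupied neighbors · (4,5)+ 1/2 · (4,6)+ 3/3
Row 5: (5,4)# 1/1 · (5,6)+ 1/1
Row 6: (6,1)# 1/1 · (6,2)# 3/3 · (6,3)# 3/3 · (6,4)# 2/2
Row 7: (7,2)# 2/2 · (7,3)# 2/2 · (7,6)+ — no occupied neighbors
The smallest same-type fraction is 0/2 at (2,3), which reduces to 0/1. Any threshold above that leaves this individual unsatisfied.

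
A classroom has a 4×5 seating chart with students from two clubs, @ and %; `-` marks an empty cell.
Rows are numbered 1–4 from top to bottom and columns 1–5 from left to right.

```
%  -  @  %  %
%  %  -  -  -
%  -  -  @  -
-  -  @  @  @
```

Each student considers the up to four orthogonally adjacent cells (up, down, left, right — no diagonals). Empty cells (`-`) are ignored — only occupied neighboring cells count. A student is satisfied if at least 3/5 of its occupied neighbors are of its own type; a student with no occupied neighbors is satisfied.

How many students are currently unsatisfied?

Row 1: (1,1)% 1/1 satisfied · (1,3)@ 0/1 not · (1,4)% 1/2 not · (1,5)% 1/1 satisfied
Row 2: (2,1)% 3/3 satisfied · (2,2)% 1/1 satisfied
Row 3: (3,1)% 1/1 satisfied · (3,4)@ 1/1 satisfied
Row 4: (4,3)@ 1/1 satisfied · (4,4)@ 3/3 satisfied · (4,5)@ 1/1 satisfied
Unsatisfied: (1,3), (1,4) — 2 in total.

2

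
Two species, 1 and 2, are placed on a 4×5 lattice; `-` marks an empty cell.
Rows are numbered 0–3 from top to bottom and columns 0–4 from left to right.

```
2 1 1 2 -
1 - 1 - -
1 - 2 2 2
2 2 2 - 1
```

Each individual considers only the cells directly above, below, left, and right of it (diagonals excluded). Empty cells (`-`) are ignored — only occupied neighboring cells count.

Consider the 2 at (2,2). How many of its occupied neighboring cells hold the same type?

Occupied neighbors of (2,2): (1,2)=1, (3,2)=2, (2,3)=2.
Same type (2): 2 of 3.

2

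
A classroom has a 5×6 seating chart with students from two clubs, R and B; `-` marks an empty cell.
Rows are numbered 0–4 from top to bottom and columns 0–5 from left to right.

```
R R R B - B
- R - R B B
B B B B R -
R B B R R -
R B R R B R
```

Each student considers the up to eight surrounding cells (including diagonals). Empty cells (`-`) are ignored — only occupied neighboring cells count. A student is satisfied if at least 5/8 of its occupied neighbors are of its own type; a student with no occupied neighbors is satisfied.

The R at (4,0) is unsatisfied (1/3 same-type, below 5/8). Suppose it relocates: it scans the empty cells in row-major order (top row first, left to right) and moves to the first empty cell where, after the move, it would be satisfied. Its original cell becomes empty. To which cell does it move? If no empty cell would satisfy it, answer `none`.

(3,5)

Vacating (4,0). Empty cells in order:
  (0,4): 1/5 same-type → still unsatisfied.
  (1,0): 3/5 same-type → still unsatisfied.
  (1,2): 4/8 same-type → still unsatisfied.
  (2,5): 2/4 same-type → still unsatisfied.
  (3,5): 3/4 same-type → satisfied — stop here.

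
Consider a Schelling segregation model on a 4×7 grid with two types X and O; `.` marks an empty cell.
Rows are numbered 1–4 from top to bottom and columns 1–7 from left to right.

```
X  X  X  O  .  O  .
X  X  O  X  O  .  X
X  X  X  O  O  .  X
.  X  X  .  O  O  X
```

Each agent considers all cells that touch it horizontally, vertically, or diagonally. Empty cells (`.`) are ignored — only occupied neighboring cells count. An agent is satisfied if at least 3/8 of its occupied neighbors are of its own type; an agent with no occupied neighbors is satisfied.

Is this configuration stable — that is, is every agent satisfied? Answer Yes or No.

Row 1: (1,1)X 3/3 ok · (1,2)X 4/5 ok · (1,3)X 3/5 ok · (1,4)O 2/4 ok · (1,6)O 1/2 ok
Row 2: (2,1)X 5/5 ok · (2,2)X 7/8 ok · (2,3)O 2/8 unhappy · (2,4)X 2/7 unhappy · (2,5)O 4/5 ok · (2,7)X 1/2 ok
Row 3: (3,1)X 4/4 ok · (3,2)X 6/7 ok · (3,3)X 5/7 ok · (3,4)O 4/7 ok · (3,5)O 4/5 ok · (3,7)X 2/3 ok
Row 4: (4,2)X 4/4 ok · (4,3)X 3/4 ok · (4,5)O 3/3 ok · (4,6)O 2/4 ok · (4,7)X 1/2 ok
For instance (2,3) has only 2/8 same-type neighbors, below 3/8.

No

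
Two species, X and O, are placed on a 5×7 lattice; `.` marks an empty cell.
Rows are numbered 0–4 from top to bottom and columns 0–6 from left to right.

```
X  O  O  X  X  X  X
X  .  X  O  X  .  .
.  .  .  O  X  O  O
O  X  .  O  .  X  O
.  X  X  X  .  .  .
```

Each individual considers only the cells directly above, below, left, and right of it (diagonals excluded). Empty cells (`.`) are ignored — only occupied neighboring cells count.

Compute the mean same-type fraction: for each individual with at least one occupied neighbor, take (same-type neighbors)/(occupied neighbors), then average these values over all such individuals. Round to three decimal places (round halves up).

(0,0)X 1/2
(0,1)O 1/2
(0,2)O 1/3
(0,3)X 1/3
(0,4)X 3/3
(0,5)X 2/2
(0,6)X 1/1
(1,0)X 1/1
(1,2)X 0/2
(1,3)O 1/4
(1,4)X 2/3
(2,3)O 2/3
(2,4)X 1/3
(2,5)O 1/3
(2,6)O 2/2
(3,0)O 0/1
(3,1)X 1/2
(3,3)O 1/2
(3,5)X 0/2
(3,6)O 1/2
(4,1)X 2/2
(4,2)X 2/2
(4,3)X 1/2
Sum over 23 individuals: 1/2 + 1/2 + 1/3 + 1/3 + 3/3 + 2/2 + 1/1 + 1/1 + 0/2 + 1/4 + 2/3 + 2/3 + 1/3 + 1/3 + 2/2 + 0/1 + 1/2 + 1/2 + 0/2 + 1/2 + 2/2 + 2/2 + 1/2 = 155/12; mean = 155/12 ÷ 23 = 155/276 = 0.561594… → 0.562.

0.562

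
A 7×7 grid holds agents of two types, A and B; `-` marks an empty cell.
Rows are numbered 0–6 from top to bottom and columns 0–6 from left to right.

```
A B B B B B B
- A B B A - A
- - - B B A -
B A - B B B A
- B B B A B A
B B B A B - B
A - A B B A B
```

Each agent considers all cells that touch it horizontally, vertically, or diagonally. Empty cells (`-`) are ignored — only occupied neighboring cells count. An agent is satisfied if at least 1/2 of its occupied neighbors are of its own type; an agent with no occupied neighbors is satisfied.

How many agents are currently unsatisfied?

11

(0,0)A 1/2 satisfied
(0,1)B 2/4 satisfied
(0,2)B 4/5 satisfied
(0,3)B 4/5 satisfied
(0,4)B 3/4 satisfied
(0,5)B 2/4 satisfied
(0,6)B 1/2 satisfied
(1,1)A 1/4 not
(1,2)B 5/6 satisfied
(1,3)B 6/7 satisfied
(1,4)A 1/7 not
(1,6)A 1/3 not
(2,3)B 5/6 satisfied
(2,4)B 5/7 satisfied
(2,5)A 3/6 satisfied
(3,0)B 1/2 satisfied
(3,1)A 0/3 not
(3,3)B 5/6 satisfied
(3,4)B 6/8 satisfied
(3,5)B 3/7 not
(3,6)A 2/4 satisfied
(4,1)B 5/6 satisfied
(4,2)B 5/7 satisfied
(4,3)B 5/7 satisfied
(4,4)A 1/7 not
(4,5)B 4/7 satisfied
(4,6)A 1/4 not
(5,0)B 2/3 satisfied
(5,1)B 4/6 satisfied
(5,2)B 5/7 satisfied
(5,3)A 2/8 not
(5,4)B 4/7 satisfied
(5,6)B 2/4 satisfied
(6,0)A 0/2 not
(6,2)A 1/4 not
(6,3)B 3/5 satisfied
(6,4)B 2/4 satisfied
(6,5)A 0/4 not
(6,6)B 1/2 satisfied
Unsatisfied: (1,1), (1,4), (1,6), (3,1), (3,5), (4,4), (4,6), (5,3), (6,0), (6,2), (6,5) — 11 in total.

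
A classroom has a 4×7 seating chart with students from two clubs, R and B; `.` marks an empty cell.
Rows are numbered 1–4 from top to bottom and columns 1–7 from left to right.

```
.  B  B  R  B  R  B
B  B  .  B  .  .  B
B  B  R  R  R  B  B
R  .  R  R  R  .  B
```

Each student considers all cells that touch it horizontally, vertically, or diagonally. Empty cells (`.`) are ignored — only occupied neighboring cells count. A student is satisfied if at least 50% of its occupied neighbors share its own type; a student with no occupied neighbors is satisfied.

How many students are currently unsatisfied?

5

Row 1: (1,2)B 3/3 ✓ · (1,3)B 3/4 ✓ · (1,4)R 0/3 ✗ · (1,5)B 1/3 ✗ · (1,6)R 0/3 ✗ · (1,7)B 1/2 ✓
Row 2: (2,1)B 4/4 ✓ · (2,2)B 5/6 ✓ · (2,4)B 2/6 ✗ · (2,7)B 3/4 ✓
Row 3: (3,1)B 3/4 ✓ · (3,2)B 3/6 ✓ · (3,3)R 3/6 ✓ · (3,4)R 5/6 ✓ · (3,5)R 3/5 ✓ · (3,6)B 3/5 ✓ · (3,7)B 3/3 ✓
Row 4: (4,1)R 0/2 ✗ · (4,3)R 3/4 ✓ · (4,4)R 5/5 ✓ · (4,5)R 3/4 ✓ · (4,7)B 2/2 ✓
Unsatisfied: (1,4), (1,5), (1,6), (2,4), (4,1) — 5 in total.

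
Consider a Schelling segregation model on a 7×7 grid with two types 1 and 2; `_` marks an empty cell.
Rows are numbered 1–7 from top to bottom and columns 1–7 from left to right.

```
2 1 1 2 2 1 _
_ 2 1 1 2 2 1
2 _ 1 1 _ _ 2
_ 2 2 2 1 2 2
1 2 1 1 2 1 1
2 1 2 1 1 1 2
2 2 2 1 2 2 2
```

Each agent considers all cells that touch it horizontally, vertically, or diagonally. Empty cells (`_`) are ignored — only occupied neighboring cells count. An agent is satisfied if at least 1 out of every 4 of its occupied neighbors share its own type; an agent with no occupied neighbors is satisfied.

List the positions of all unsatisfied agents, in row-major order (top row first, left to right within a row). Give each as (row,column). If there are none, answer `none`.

(1,1)2 1/2 satisfied
(1,2)1 2/4 satisfied
(1,3)1 3/5 satisfied
(1,4)2 2/5 satisfied
(1,5)2 3/5 satisfied
(1,6)1 1/4 satisfied
(2,2)2 2/6 satisfied
(2,3)1 5/7 satisfied
(2,4)1 4/7 satisfied
(2,5)2 3/6 satisfied
(2,6)2 3/5 satisfied
(2,7)1 1/3 satisfied
(3,1)2 2/2 satisfied
(3,3)1 3/7 satisfied
(3,4)1 4/7 satisfied
(3,7)2 3/4 satisfied
(4,2)2 3/6 satisfied
(4,3)2 3/7 satisfied
(4,4)2 2/7 satisfied
(4,5)1 3/6 satisfied
(4,6)2 3/6 satisfied
(4,7)2 2/4 satisfied
(5,1)1 1/4 satisfied
(5,2)2 4/7 satisfied
(5,3)1 3/8 satisfied
(5,4)1 4/8 satisfied
(5,5)2 2/8 satisfied
(5,6)1 4/8 satisfied
(5,7)1 2/5 satisfied
(6,1)2 3/5 satisfied
(6,2)1 2/8 satisfied
(6,3)2 3/8 satisfied
(6,4)1 4/8 satisfied
(6,5)1 5/8 satisfied
(6,6)1 3/8 satisfied
(6,7)2 2/5 satisfied
(7,1)2 2/3 satisfied
(7,2)2 4/5 satisfied
(7,3)2 2/5 satisfied
(7,4)1 2/5 satisfied
(7,5)2 1/5 not
(7,6)2 3/5 satisfied
(7,7)2 2/3 satisfied

(7,5)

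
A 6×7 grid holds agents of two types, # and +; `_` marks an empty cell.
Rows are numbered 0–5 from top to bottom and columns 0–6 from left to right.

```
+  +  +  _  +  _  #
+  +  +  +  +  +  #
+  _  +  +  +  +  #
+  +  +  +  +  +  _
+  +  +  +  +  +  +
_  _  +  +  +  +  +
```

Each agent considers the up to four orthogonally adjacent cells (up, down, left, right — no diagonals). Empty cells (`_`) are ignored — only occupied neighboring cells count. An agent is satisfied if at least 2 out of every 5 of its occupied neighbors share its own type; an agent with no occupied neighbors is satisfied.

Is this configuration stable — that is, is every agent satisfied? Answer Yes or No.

(0,0)+ 2/2 ok
(0,1)+ 3/3 ok
(0,2)+ 2/2 ok
(0,4)+ 1/1 ok
(0,6)# 1/1 ok
(1,0)+ 3/3 ok
(1,1)+ 3/3 ok
(1,2)+ 4/4 ok
(1,3)+ 3/3 ok
(1,4)+ 4/4 ok
(1,5)+ 2/3 ok
(1,6)# 2/3 ok
(2,0)+ 2/2 ok
(2,2)+ 3/3 ok
(2,3)+ 4/4 ok
(2,4)+ 4/4 ok
(2,5)+ 3/4 ok
(2,6)# 1/2 ok
(3,0)+ 3/3 ok
(3,1)+ 3/3 ok
(3,2)+ 4/4 ok
(3,3)+ 4/4 ok
(3,4)+ 4/4 ok
(3,5)+ 3/3 ok
(4,0)+ 2/2 ok
(4,1)+ 3/3 ok
(4,2)+ 4/4 ok
(4,3)+ 4/4 ok
(4,4)+ 4/4 ok
(4,5)+ 4/4 ok
(4,6)+ 2/2 ok
(5,2)+ 2/2 ok
(5,3)+ 3/3 ok
(5,4)+ 3/3 ok
(5,5)+ 3/3 ok
(5,6)+ 2/2 ok
All meet the threshold, so the configuration is stable.

Yes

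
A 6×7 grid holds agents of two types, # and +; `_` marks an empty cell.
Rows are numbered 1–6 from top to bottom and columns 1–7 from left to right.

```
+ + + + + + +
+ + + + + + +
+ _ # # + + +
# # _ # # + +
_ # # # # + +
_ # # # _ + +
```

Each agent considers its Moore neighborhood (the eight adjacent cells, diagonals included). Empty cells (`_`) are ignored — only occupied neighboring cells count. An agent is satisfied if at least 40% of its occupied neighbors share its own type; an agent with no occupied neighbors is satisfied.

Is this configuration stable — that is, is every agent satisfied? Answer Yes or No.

(1,1)+ 3/3 ok
(1,2)+ 5/5 ok
(1,3)+ 5/5 ok
(1,4)+ 5/5 ok
(1,5)+ 5/5 ok
(1,6)+ 5/5 ok
(1,7)+ 3/3 ok
(2,1)+ 4/4 ok
(2,2)+ 6/7 ok
(2,3)+ 5/7 ok
(2,4)+ 6/8 ok
(2,5)+ 7/8 ok
(2,6)+ 8/8 ok
(2,7)+ 5/5 ok
(3,1)+ 2/4 ok
(3,3)# 3/6 ok
(3,4)# 3/7 ok
(3,5)+ 5/8 ok
(3,6)+ 7/8 ok
(3,7)+ 5/5 ok
(4,1)# 2/3 ok
(4,2)# 4/5 ok
(4,4)# 6/7 ok
(4,5)# 4/8 ok
(4,6)+ 6/8 ok
(4,7)+ 5/5 ok
(5,2)# 5/5 ok
(5,3)# 7/7 ok
(5,4)# 6/6 ok
(5,5)# 4/7 ok
(5,6)+ 5/7 ok
(5,7)+ 5/5 ok
(6,2)# 3/3 ok
(6,3)# 5/5 ok
(6,4)# 4/4 ok
(6,6)+ 3/4 ok
(6,7)+ 3/3 ok
All meet the threshold, so the configuration is stable.

Yes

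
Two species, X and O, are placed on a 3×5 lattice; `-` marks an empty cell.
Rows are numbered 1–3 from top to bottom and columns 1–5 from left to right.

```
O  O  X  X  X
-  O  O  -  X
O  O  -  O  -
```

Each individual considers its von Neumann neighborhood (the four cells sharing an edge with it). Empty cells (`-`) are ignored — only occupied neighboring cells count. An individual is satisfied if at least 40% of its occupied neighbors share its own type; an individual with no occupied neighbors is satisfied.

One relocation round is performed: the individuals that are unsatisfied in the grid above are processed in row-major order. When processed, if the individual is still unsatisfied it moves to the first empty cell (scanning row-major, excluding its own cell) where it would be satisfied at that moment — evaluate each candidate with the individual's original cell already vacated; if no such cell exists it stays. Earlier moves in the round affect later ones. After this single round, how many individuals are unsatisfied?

1

Initially unsatisfied (in order): (1,3).
  (1,3) → (2,4).
Resulting grid:
O O - X X
- O O X X
O O - O -
Unsatisfied now: (3,4).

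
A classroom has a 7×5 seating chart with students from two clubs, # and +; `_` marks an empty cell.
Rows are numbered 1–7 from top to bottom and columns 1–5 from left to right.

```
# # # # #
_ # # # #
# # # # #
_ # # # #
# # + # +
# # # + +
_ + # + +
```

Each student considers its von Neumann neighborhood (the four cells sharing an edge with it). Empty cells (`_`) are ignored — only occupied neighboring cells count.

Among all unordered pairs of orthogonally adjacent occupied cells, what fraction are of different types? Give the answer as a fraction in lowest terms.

Scan each occupied cell's neighbors to the right and below so each pair is counted once.
From row 1: 0 unlike of 8 pairs (running 0/8).
From row 2: 0 unlike of 7 pairs (running 0/15).
From row 3: 0 unlike of 8 pairs (running 0/23).
From row 4: 2 unlike of 7 pairs (running 2/30).
From row 5: 5 unlike of 9 pairs (running 7/39).
From row 6: 2 unlike of 8 pairs (running 9/47).
From row 7: 2 unlike of 3 pairs (running 11/50).
Total adjacent occupied pairs: 50; unlike-type pairs: 11.
11/50 is already in lowest terms.

11/50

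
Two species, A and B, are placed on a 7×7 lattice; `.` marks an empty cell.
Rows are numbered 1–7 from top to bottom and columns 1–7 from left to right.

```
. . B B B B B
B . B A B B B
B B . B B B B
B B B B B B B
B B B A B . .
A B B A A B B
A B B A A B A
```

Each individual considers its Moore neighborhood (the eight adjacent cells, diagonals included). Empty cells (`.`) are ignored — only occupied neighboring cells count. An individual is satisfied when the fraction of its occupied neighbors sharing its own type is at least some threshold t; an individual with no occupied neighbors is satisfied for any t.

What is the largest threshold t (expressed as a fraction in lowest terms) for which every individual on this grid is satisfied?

0/1

(1,3)B 2/3
(1,4)B 4/5
(1,5)B 4/5
(1,6)B 5/5
(1,7)B 3/3
(2,1)B 2/2
(2,3)B 4/5
(2,4)A 0/7
(2,5)B 7/8
(2,6)B 8/8
(2,7)B 5/5
(3,1)B 4/4
(3,2)B 6/6
(3,4)B 6/7
(3,5)B 7/8
(3,6)B 8/8
(3,7)B 5/5
(4,1)B 5/5
(4,2)B 7/7
(4,3)B 6/7
(4,4)B 6/7
(4,5)B 6/7
(4,6)B 6/6
(4,7)B 3/3
(5,1)B 4/5
(5,2)B 7/8
(5,3)B 6/8
(5,4)A 2/8
(5,5)B 4/7
(6,1)A 1/5
(6,2)B 6/8
(6,3)B 5/8
(6,4)A 4/8
(6,5)A 4/7
(6,6)B 3/6
(6,7)B 2/3
(7,1)A 1/3
(7,2)B 3/5
(7,3)B 3/5
(7,4)A 3/5
(7,5)A 3/5
(7,6)B 2/5
(7,7)A 0/3
The smallest same-type fraction is 0/7 at (2,4), which reduces to 0/1. Any threshold above that leaves this individual unsatisfied.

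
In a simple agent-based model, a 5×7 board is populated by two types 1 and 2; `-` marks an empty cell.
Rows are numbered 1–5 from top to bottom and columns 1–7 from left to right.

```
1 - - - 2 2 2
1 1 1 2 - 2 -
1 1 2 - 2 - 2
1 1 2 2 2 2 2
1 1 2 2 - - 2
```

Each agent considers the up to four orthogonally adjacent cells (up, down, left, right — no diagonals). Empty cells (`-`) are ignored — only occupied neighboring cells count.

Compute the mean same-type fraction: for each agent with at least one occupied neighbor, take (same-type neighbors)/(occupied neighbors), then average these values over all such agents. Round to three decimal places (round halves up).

Row 1: (1,1)1 1/1 · (1,5)2 1/1 · (1,6)2 3/3 · (1,7)2 1/1
Row 2: (2,1)1 3/3 · (2,2)1 3/3 · (2,3)1 1/3 · (2,4)2 0/1 · (2,6)2 1/1
Row 3: (3,1)1 3/3 · (3,2)1 3/4 · (3,3)2 1/3 · (3,5)2 1/1 · (3,7)2 1/1
Row 4: (4,1)1 3/3 · (4,2)1 3/4 · (4,3)2 3/4 · (4,4)2 3/3 · (4,5)2 3/3 · (4,6)2 2/2 · (4,7)2 3/3
Row 5: (5,1)1 2/2 · (5,2)1 2/3 · (5,3)2 2/3 · (5,4)2 2/2 · (5,7)2 1/1
Sum over 26 agents: 1/1 + 1/1 + 3/3 + 1/1 + 3/3 + 3/3 + 1/3 + 0/1 + 1/1 + 3/3 + 3/4 + 1/3 + 1/1 + 1/1 + 3/3 + 3/4 + 3/4 + 3/3 + 3/3 + 2/2 + 3/3 + 2/2 + 2/3 + 2/3 + 2/2 + 1/1 = 89/4; mean = 89/4 ÷ 26 = 89/104 = 0.855769… → 0.856.

0.856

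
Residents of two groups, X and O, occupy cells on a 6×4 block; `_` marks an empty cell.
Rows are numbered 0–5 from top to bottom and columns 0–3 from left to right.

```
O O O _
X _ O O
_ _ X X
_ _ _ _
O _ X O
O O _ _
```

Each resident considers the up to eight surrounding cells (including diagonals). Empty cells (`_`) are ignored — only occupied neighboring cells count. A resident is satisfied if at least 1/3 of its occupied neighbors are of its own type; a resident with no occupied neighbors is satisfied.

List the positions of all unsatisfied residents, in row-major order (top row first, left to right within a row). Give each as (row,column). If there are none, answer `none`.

Row 0: (0,0)O 1/2 satisfied · (0,1)O 3/4 satisfied · (0,2)O 3/3 satisfied
Row 1: (1,0)X 0/2 not · (1,2)O 3/5 satisfied · (1,3)O 2/4 satisfied
Row 2: (2,2)X 1/3 satisfied · (2,3)X 1/3 satisfied
Row 4: (4,0)O 2/2 satisfied · (4,2)X 0/2 not · (4,3)O 0/1 not
Row 5: (5,0)O 2/2 satisfied · (5,1)O 2/3 satisfied

(1,0), (4,2), (4,3)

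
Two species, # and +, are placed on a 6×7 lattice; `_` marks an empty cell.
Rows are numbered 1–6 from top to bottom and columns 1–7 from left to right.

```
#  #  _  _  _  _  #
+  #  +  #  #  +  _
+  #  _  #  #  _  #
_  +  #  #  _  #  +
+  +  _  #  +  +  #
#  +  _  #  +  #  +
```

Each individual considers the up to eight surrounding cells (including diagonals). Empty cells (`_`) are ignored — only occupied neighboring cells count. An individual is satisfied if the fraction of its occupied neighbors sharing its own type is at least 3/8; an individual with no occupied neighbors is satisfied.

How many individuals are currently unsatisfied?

Row 1: (1,1)# 2/3 satisfied · (1,2)# 2/4 satisfied · (1,7)# 0/1 not
Row 2: (2,1)+ 1/5 not · (2,2)# 3/6 satisfied · (2,3)+ 0/5 not · (2,4)# 3/4 satisfied · (2,5)# 3/4 satisfied · (2,6)+ 0/4 not
Row 3: (3,1)+ 2/4 satisfied · (3,2)# 2/6 not · (3,4)# 5/6 satisfied · (3,5)# 5/6 satisfied · (3,7)# 1/3 not
Row 4: (4,2)+ 3/5 satisfied · (4,3)# 4/6 satisfied · (4,4)# 4/5 satisfied · (4,6)# 3/6 satisfied · (4,7)+ 1/4 not
Row 5: (5,1)+ 3/4 satisfied · (5,2)+ 3/5 satisfied · (5,4)# 3/5 satisfied · (5,5)+ 2/7 not · (5,6)+ 4/7 satisfied · (5,7)# 2/5 satisfied
Row 6: (6,1)# 0/3 not · (6,2)+ 2/3 satisfied · (6,4)# 1/3 not · (6,5)+ 2/5 satisfied · (6,6)# 1/5 not · (6,7)+ 1/3 not
Unsatisfied: (1,7), (2,1), (2,3), (2,6), (3,2), (3,7), (4,7), (5,5), (6,1), (6,4), (6,6), (6,7) — 12 in total.

12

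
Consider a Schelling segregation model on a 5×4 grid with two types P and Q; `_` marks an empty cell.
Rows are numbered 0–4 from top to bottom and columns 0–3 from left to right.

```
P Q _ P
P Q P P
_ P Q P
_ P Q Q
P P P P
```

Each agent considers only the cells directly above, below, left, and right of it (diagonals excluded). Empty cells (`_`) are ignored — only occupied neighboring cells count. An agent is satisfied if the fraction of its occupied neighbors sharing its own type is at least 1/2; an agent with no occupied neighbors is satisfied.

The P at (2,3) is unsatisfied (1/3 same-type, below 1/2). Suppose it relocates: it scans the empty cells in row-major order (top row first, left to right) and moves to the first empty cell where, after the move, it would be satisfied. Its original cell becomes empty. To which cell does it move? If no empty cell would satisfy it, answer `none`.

(0,2)

Vacating (2,3). Empty cells in order:
  (0,2): 2/3 same-type → satisfied — stop here.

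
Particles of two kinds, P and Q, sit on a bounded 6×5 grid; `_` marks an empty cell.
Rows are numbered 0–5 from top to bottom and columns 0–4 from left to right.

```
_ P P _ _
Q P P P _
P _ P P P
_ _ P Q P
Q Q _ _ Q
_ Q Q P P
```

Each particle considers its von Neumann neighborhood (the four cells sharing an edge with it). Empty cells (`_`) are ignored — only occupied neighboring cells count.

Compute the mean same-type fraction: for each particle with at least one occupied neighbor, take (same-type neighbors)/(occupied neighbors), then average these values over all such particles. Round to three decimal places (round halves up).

0.638

(0,1)P 2/2
(0,2)P 2/2
(1,0)Q 0/2
(1,1)P 2/3
(1,2)P 4/4
(1,3)P 2/2
(2,0)P 0/1
(2,2)P 3/3
(2,3)P 3/4
(2,4)P 2/2
(3,2)P 1/2
(3,3)Q 0/3
(3,4)P 1/3
(4,0)Q 1/1
(4,1)Q 2/2
(4,4)Q 0/2
(5,1)Q 2/2
(5,2)Q 1/2
(5,3)P 1/2
(5,4)P 1/2
Sum over 20 particles: 2/2 + 2/2 + 0/2 + 2/3 + 4/4 + 2/2 + 0/1 + 3/3 + 3/4 + 2/2 + 1/2 + 0/3 + 1/3 + 1/1 + 2/2 + 0/2 + 2/2 + 1/2 + 1/2 + 1/2 = 51/4; mean = 51/4 ÷ 20 = 51/80 = 0.6375 → 0.638.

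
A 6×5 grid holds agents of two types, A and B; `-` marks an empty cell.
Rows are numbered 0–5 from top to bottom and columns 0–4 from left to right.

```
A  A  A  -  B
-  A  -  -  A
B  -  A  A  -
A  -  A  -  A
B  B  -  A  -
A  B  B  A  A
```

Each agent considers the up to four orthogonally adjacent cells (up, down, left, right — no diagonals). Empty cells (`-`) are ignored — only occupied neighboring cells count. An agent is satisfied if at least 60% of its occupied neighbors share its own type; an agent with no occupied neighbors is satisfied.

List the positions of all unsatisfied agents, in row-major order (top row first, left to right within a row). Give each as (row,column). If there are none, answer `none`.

(0,4), (1,4), (2,0), (3,0), (4,0), (5,0), (5,2)

(0,0)A 1/1 ✓
(0,1)A 3/3 ✓
(0,2)A 1/1 ✓
(0,4)B 0/1 ✗
(1,1)A 1/1 ✓
(1,4)A 0/1 ✗
(2,0)B 0/1 ✗
(2,2)A 2/2 ✓
(2,3)A 1/1 ✓
(3,0)A 0/2 ✗
(3,2)A 1/1 ✓
(3,4)A 0/0 ✓
(4,0)B 1/3 ✗
(4,1)B 2/2 ✓
(4,3)A 1/1 ✓
(5,0)A 0/2 ✗
(5,1)B 2/3 ✓
(5,2)B 1/2 ✗
(5,3)A 2/3 ✓
(5,4)A 1/1 ✓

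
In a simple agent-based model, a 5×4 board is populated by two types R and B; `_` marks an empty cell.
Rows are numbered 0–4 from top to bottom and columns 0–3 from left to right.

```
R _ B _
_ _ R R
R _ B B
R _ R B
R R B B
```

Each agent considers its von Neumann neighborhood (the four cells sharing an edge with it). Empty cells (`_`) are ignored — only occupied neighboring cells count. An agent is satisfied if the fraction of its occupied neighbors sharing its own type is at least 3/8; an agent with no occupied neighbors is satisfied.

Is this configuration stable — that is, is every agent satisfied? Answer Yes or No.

No

Row 0: (0,0)R 0/0 ok · (0,2)B 0/1 unhappy
Row 1: (1,2)R 1/3 unhappy · (1,3)R 1/2 ok
Row 2: (2,0)R 1/1 ok · (2,2)B 1/3 unhappy · (2,3)B 2/3 ok
Row 3: (3,0)R 2/2 ok · (3,2)R 0/3 unhappy · (3,3)B 2/3 ok
Row 4: (4,0)R 2/2 ok · (4,1)R 1/2 ok · (4,2)B 1/3 unhappy · (4,3)B 2/2 ok
For instance (0,2) has only 0/1 same-type neighbors, below 3/8.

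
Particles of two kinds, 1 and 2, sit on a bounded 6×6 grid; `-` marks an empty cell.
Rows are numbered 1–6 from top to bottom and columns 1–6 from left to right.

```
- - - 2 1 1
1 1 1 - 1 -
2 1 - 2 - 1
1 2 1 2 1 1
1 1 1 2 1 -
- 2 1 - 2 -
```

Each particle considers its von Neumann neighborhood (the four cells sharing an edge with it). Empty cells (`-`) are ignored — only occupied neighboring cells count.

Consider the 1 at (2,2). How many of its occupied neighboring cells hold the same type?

3

Occupied neighbors of (2,2): (3,2)=1, (2,1)=1, (2,3)=1.
Same type (1): 3 of 3.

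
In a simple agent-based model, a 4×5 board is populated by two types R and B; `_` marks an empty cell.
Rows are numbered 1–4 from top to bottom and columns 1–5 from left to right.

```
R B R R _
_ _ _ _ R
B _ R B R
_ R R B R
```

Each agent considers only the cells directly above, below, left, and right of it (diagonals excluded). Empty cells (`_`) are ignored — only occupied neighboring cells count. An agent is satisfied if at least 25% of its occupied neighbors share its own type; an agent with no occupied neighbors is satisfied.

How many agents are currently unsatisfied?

2

(1,1)R 0/1 ✗
(1,2)B 0/2 ✗
(1,3)R 1/2 ✓
(1,4)R 1/1 ✓
(2,5)R 1/1 ✓
(3,1)B 0/0 ✓
(3,3)R 1/2 ✓
(3,4)B 1/3 ✓
(3,5)R 2/3 ✓
(4,2)R 1/1 ✓
(4,3)R 2/3 ✓
(4,4)B 1/3 ✓
(4,5)R 1/2 ✓
Unsatisfied: (1,1), (1,2) — 2 in total.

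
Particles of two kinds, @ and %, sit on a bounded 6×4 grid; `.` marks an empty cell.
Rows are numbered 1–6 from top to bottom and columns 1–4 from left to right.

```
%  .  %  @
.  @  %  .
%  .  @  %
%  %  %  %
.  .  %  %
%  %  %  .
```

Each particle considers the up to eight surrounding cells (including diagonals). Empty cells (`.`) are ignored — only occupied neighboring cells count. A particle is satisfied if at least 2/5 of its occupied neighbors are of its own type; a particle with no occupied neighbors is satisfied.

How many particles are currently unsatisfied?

5

(1,1)% 0/1 not
(1,3)% 1/3 not
(1,4)@ 0/2 not
(2,2)@ 1/5 not
(2,3)% 2/5 satisfied
(3,1)% 2/3 satisfied
(3,3)@ 1/6 not
(3,4)% 3/4 satisfied
(4,1)% 2/2 satisfied
(4,2)% 4/5 satisfied
(4,3)% 5/6 satisfied
(4,4)% 4/5 satisfied
(5,3)% 6/6 satisfied
(5,4)% 4/4 satisfied
(6,1)% 1/1 satisfied
(6,2)% 3/3 satisfied
(6,3)% 3/3 satisfied
Unsatisfied: (1,1), (1,3), (1,4), (2,2), (3,3) — 5 in total.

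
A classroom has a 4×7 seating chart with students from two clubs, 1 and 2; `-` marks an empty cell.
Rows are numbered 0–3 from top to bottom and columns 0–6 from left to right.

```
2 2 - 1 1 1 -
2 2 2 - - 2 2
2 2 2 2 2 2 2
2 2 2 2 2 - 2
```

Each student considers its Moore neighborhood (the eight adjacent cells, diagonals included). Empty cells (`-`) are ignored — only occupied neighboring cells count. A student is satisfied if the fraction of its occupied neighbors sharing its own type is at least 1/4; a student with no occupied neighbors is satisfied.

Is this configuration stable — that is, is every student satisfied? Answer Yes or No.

Yes

Row 0: (0,0)2 3/3 ok · (0,1)2 4/4 ok · (0,3)1 1/2 ok · (0,4)1 2/3 ok · (0,5)1 1/3 ok
Row 1: (1,0)2 5/5 ok · (1,1)2 7/7 ok · (1,2)2 5/6 ok · (1,5)2 4/6 ok · (1,6)2 3/4 ok
Row 2: (2,0)2 5/5 ok · (2,1)2 8/8 ok · (2,2)2 7/7 ok · (2,3)2 6/6 ok · (2,4)2 5/5 ok · (2,5)2 6/6 ok · (2,6)2 4/4 ok
Row 3: (3,0)2 3/3 ok · (3,1)2 5/5 ok · (3,2)2 5/5 ok · (3,3)2 5/5 ok · (3,4)2 4/4 ok · (3,6)2 2/2 ok
All meet the threshold, so the configuration is stable.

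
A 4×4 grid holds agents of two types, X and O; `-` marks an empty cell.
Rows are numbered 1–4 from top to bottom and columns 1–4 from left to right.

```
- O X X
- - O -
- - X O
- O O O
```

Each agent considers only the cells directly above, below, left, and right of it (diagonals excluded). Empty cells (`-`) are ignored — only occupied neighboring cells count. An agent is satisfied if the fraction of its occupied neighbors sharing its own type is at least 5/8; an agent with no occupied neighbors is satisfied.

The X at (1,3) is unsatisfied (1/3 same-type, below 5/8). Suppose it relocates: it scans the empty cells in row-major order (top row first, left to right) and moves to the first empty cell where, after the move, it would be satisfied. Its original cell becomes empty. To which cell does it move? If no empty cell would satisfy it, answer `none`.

(2,1)

Vacating (1,3). Empty cells in order:
  (1,1): 0/1 same-type → still unsatisfied.
  (2,1): 0/0 same-type → satisfied — stop here.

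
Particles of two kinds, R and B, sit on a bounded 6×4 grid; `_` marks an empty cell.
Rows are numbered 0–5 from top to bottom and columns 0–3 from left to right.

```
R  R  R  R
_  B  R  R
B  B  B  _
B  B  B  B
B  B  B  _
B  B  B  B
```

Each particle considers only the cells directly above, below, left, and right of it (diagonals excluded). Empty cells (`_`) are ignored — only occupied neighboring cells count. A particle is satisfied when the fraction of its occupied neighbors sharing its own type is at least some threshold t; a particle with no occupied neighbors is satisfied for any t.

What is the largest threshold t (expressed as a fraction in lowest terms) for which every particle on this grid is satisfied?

1/3

(0,0)R 1/1
(0,1)R 2/3
(0,2)R 3/3
(0,3)R 2/2
(1,1)B 1/3
(1,2)R 2/4
(1,3)R 2/2
(2,0)B 2/2
(2,1)B 4/4
(2,2)B 2/3
(3,0)B 3/3
(3,1)B 4/4
(3,2)B 4/4
(3,3)B 1/1
(4,0)B 3/3
(4,1)B 4/4
(4,2)B 3/3
(5,0)B 2/2
(5,1)B 3/3
(5,2)B 3/3
(5,3)B 1/1
The smallest same-type fraction is 1/3 at (1,1), which reduces to 1/3. Any threshold above that leaves this particle unsatisfied.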